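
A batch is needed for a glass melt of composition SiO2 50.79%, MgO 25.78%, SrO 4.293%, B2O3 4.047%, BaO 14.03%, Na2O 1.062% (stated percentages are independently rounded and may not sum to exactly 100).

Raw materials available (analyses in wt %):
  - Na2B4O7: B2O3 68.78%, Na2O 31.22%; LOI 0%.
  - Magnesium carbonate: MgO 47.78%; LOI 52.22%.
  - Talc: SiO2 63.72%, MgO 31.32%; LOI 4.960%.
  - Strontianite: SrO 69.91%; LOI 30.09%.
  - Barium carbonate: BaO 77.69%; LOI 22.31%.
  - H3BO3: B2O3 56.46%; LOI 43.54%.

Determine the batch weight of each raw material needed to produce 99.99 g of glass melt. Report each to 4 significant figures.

Batch per 99.99 g glass melt:
  Na2B4O7: 3.401 g
  Magnesium carbonate: 1.706 g
  Talc: 79.70 g
  Strontianite: 6.140 g
  Barium carbonate: 18.06 g
  H3BO3: 3.024 g
Total batch = 112.0 g; LOI loss = 12.04 g; yield = 89.26%

Values along the way are shown (rounded to 4 significant figures) alongside each step — the whole derivation holds exact precision end to end; exactly one rounding goes into each reported value; the derived quantities (totals, net glass mass, yield, LOI, the six compositions) are rebuilt at exact precision starting from the weights at 99.99 g of glass, exactly as shown in either problem or answer.
Target oxide masses per 99.99 g glass melt:
  SiO2: 50.79% × 99.99 = 50.78 g
  MgO: 25.78% × 99.99 = 25.78 g
  SrO: 4.293% × 99.99 = 4.293 g
  B2O3: 4.047% × 99.99 = 4.047 g
  BaO: 14.03% × 99.99 = 14.03 g
  Na2O: 1.062% × 99.99 = 1.062 g
Verifying the oxide balance with the batch weights as given, relative to the basis at hand (sums match the target masses inside rounding margins):
  SiO2: 79.70·0.6372 = 50.78 g (target 50.78 g)
  MgO: 1.706·0.4778 + 79.70·0.3132 = 25.78 g (target 25.78 g)
  SrO: 6.140·0.6991 = 4.292 g (target 4.293 g)
  B2O3: 3.401·0.6878 + 3.024·0.5646 = 4.047 g (target 4.047 g)
  BaO: 18.06·0.7769 = 14.03 g (target 14.03 g)
  Na2O: 3.401·0.3122 = 1.062 g (target 1.062 g)
Consistency of the glass mass: the batch minus its LOI: 99.99 g (the Σ of target masses is 99.99 g; against the stated basis, 99.99 g — differing by rounding only).
Total batch = Σ batch = 112.0 g; LOI loss = Σ batch·LOI = 12.04 g; yield, glass over the total, = 89.26%.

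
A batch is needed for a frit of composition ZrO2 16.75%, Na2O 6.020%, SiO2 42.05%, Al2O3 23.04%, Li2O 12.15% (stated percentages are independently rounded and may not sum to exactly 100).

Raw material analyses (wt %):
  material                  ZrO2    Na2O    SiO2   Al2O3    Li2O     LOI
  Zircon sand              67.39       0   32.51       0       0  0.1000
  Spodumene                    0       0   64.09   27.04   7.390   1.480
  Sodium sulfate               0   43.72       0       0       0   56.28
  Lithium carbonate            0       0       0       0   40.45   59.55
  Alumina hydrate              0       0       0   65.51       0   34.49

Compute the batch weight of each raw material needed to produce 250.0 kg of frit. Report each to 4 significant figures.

Batch per 250.0 kg frit:
  Zircon sand: 62.14 kg
  Spodumene: 132.5 kg
  Sodium sulfate: 34.42 kg
  Lithium carbonate: 50.88 kg
  Alumina hydrate: 33.23 kg
Total batch = 313.2 kg; LOI loss = 63.15 kg; yield = 79.83%

Values along the way appear, with 4-significant-figure rounding, across the worked steps; all arithmetic carries full precision all the way through. Each reported figure is rounded once only; all derived quantities (yield, totals, LOI, five oxide percentages, glass mass) are carried using the weight values per 250.0 kg of glass in full float precision, exactly as shown in the problem or answer text.
Oxide-by-oxide targets in 250.0 kg frit:
  ZrO2: 16.75% × 250.0 = 41.88 kg
  Na2O: 6.020% × 250.0 = 15.05 kg
  SiO2: 42.05% × 250.0 = 105.1 kg
  Al2O3: 23.04% × 250.0 = 57.60 kg
  Li2O: 12.15% × 250.0 = 30.38 kg
Sums-versus-targets review given the weights on record, relative to the basis at hand (every target is met by its sum given rounding of the digits):
  ZrO2: 62.14·0.6739 = 41.88 kg (target 41.88 kg)
  Na2O: 34.42·0.4372 = 15.05 kg (target 15.05 kg)
  SiO2: 62.14·0.3251 + 132.5·0.6409 = 105.1 kg (target 105.1 kg)
  Al2O3: 132.5·0.2704 + 33.23·0.6551 = 57.60 kg (target 57.60 kg)
  Li2O: 132.5·0.07390 + 50.88·0.4045 = 30.37 kg (target 30.38 kg)
Consistency of the glass mass: total batch − LOI = 250.0 kg (oxide target masses add up to 250.0 kg; against the stated basis, 250.0 kg — gaps are rounding artifacts).
Batch total: Σ batch = 313.2 kg; the LOI term Σ batch·LOI equals 63.15 kg; the yield ratio, glass ÷ batch: 79.83%.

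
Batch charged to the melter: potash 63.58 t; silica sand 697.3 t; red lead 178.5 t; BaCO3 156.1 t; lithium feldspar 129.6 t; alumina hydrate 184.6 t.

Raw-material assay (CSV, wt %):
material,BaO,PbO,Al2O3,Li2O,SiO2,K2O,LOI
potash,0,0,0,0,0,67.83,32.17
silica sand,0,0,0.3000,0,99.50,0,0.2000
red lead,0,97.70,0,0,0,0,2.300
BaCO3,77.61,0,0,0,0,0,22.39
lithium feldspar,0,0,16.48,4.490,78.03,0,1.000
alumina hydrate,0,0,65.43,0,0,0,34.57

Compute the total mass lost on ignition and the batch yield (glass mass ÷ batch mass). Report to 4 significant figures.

Rounding to four significant figures applies to each mid-chain value as displayed; the working math maintains full float precision throughout. Each reported value takes exactly one rounding. The derived quantities, including ignition loss, six oxide percentages, the totals, the yield, glass mass, are rebuilt from the batch weights for 1284 t of glass in exact precision as given in either problem or answer.
Material-by-material LOI:
  potash: 63.58 × 0.3217 = 20.45 t
  silica sand: 697.3 × 0.002000 = 1.395 t
  red lead: 178.5 × 0.02300 = 4.106 t
  BaCO3: 156.1 × 0.2239 = 34.95 t
  lithium feldspar: 129.6 × 0.01000 = 1.296 t
  alumina hydrate: 184.6 × 0.3457 = 63.82 t
Total LOI = 126.0 t
Glass = batch − LOI = 1410 − 126.0 = 1284 t

LOI loss = 126.0 t; glass = 1284 t; yield = 91.06%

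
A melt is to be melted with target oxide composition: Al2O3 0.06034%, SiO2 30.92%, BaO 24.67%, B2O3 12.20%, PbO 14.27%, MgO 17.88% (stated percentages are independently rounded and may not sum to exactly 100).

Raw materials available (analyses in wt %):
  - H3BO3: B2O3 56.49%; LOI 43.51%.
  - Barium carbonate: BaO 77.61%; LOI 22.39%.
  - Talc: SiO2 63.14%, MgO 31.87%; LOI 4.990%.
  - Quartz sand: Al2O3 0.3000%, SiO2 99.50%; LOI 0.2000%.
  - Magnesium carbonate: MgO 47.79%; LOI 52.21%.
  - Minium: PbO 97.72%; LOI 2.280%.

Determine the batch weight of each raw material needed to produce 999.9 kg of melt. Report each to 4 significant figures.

All arithmetic runs at full precision in all steps — working values are displayed (rounded to 4 significant figures) across the worked steps; each reported result takes exactly one rounding; the derived quantities (the yield, totals, the six compositions, glass mass, LOI) are re-derived from the batch weights on 999.9 kg of glass in full precision, as written in either problem or answer.
Oxide-by-oxide targets in 999.9 kg melt:
  Al2O3: 0.06034% × 999.9 = 0.6033 kg
  SiO2: 30.92% × 999.9 = 309.2 kg
  BaO: 24.67% × 999.9 = 246.7 kg
  B2O3: 12.20% × 999.9 = 122.0 kg
  PbO: 14.27% × 999.9 = 142.7 kg
  MgO: 17.88% × 999.9 = 178.8 kg
Per-oxide balance check given the weights on record, versus the basis set out (oxide sums agree with the targets once rounding is allowed for):
  Al2O3: 201.1·0.003000 = 0.6033 kg (target 0.6033 kg)
  SiO2: 172.7·0.6314 + 201.1·0.9950 = 309.1 kg (target 309.2 kg)
  BaO: 317.8·0.7761 = 246.6 kg (target 246.7 kg)
  B2O3: 215.9·0.5649 = 122.0 kg (target 122.0 kg)
  PbO: 146.0·0.9772 = 142.7 kg (target 142.7 kg)
  MgO: 172.7·0.3187 + 258.9·0.4779 = 178.8 kg (target 178.8 kg)
Consistency of the glass mass: Σ batch − LOI loss = 999.8 kg (the Σ of target masses is 999.9 kg; versus the stated basis of 999.9 kg — deltas are rounding alone).
Adding the batch up: Σ batch = 1312 kg; the LOI term Σ batch·LOI equals 312.6 kg; the yield ratio, glass ÷ batch: 76.18%.

Batch per 999.9 kg melt:
  H3BO3: 215.9 kg
  Barium carbonate: 317.8 kg
  Talc: 172.7 kg
  Quartz sand: 201.1 kg
  Magnesium carbonate: 258.9 kg
  Minium: 146.0 kg
Total batch = 1312 kg; LOI loss = 312.6 kg; yield = 76.18%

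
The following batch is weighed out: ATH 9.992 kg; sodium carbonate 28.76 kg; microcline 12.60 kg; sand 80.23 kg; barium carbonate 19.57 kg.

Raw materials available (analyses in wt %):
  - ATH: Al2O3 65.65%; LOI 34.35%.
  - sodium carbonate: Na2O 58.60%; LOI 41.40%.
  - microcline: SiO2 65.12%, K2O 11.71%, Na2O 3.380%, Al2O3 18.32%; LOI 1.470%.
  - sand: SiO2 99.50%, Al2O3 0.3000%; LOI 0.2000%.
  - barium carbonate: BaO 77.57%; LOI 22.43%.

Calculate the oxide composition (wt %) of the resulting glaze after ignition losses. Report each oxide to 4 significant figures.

Glass mass = 131.1 kg (batch 151.2 − LOI 20.07).
Composition: SiO2 67.16%, K2O 1.126%, Na2O 13.18%, BaO 11.58%, Al2O3 6.949%

The whole derivation keeps full precision at all times — mid-chain values are rounded to four significant figures when displayed. A single rounding completes each reported number — derived quantities (the totals, five oxide percentages, yield, glass mass, ignition loss) are re-derived from the batch weights on 131.1 kg of glass in exact precision exactly as printed in the question or the answer.
Per-oxide mass from batch:
  SiO2: 12.60·0.6512 + 80.23·0.9950 = 88.03 kg
  K2O: 12.60·0.1171 = 1.475 kg
  Na2O: 28.76·0.5860 + 12.60·0.03380 = 17.28 kg
  BaO: 19.57·0.7757 = 15.18 kg
  Al2O3: 9.992·0.6565 + 12.60·0.1832 + 80.23·0.003000 = 9.109 kg
LOI: 9.992·0.3435 + 28.76·0.4140 + 12.60·0.01470 + 80.23·0.002000 + 19.57·0.2243 = 20.07 kg
batch − LOI leaves glass = 151.2 − 20.07 = 131.1 kg (consistent with Σ oxide mass)
oxide / glass × 100 gives the wt %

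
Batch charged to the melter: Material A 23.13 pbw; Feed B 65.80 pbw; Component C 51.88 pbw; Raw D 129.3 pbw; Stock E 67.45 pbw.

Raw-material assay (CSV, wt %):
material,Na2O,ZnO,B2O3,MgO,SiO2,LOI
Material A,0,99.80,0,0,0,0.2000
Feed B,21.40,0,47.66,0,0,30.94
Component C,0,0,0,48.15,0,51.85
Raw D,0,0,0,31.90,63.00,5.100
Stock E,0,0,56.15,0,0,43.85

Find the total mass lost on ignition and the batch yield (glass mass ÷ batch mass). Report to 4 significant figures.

Intermediates are printed (rounded to four significant figures) within the worked lines. All arithmetic holds full float precision throughout. A single rounding yields every reported value; derived quantities, which include five oxide percentages, the totals, net glass mass, the yield, ignition loss, are rebuilt in full precision, as quoted within the problem or answer text, using the weight values on 254.1 pbw of glass.
Each material's LOI contribution:
  Material A: 23.13 × 0.002000 = 0.04626 pbw
  Feed B: 65.80 × 0.3094 = 20.36 pbw
  Component C: 51.88 × 0.5185 = 26.90 pbw
  Raw D: 129.3 × 0.05100 = 6.594 pbw
  Stock E: 67.45 × 0.4385 = 29.58 pbw
Total LOI = 83.48 pbw
Glass = batch − LOI = 337.6 − 83.48 = 254.1 pbw

LOI loss = 83.48 pbw; glass = 254.1 pbw; yield = 75.27%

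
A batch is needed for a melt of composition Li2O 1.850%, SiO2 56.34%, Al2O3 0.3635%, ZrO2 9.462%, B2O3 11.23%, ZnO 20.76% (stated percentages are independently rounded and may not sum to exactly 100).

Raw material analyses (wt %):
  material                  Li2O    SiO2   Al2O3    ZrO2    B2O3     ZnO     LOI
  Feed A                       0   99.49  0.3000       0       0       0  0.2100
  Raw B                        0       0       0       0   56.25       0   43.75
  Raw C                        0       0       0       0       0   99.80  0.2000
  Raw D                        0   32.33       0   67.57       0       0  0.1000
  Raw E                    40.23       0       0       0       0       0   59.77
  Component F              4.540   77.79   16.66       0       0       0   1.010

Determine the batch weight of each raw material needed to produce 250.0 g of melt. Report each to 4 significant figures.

Batch per 250.0 g melt:
  Feed A: 127.7 g
  Raw B: 49.91 g
  Raw C: 52.00 g
  Raw D: 35.01 g
  Raw E: 11.14 g
  Component F: 3.155 g
Total batch = 278.9 g; LOI loss = 28.93 g; yield = 89.63%

All internal work carries full precision from start to finish. Intermediates are displayed (rounded to 4 significant figures) when written out — each reported result takes just one rounding — the derived quantities (ignition loss, glass mass, the six compositions, the yield, totals) are recomputed from the batch weights per 250.0 g of glass in full float precision as given in question or answer.
Oxide mass targets, per 250.0 g melt:
  Li2O: 1.850% × 250.0 = 4.625 g
  SiO2: 56.34% × 250.0 = 140.8 g
  Al2O3: 0.3635% × 250.0 = 0.9088 g
  ZrO2: 9.462% × 250.0 = 23.66 g
  B2O3: 11.23% × 250.0 = 28.08 g
  ZnO: 20.76% × 250.0 = 51.90 g
Verifying the oxide balance working from each reported weight, for the quoted basis mass (sum by sum, the targets are met once rounding is allowed for):
  Li2O: 11.14·0.4023 + 3.155·0.04540 = 4.625 g (target 4.625 g)
  SiO2: 127.7·0.9949 + 35.01·0.3233 + 3.155·0.7779 = 140.8 g (target 140.8 g)
  Al2O3: 127.7·0.003000 + 3.155·0.1666 = 0.9087 g (target 0.9088 g)
  ZrO2: 35.01·0.6757 = 23.66 g (target 23.66 g)
  B2O3: 49.91·0.5625 = 28.07 g (target 28.08 g)
  ZnO: 52.00·0.9980 = 51.90 g (target 51.90 g)
Consistency of the glass mass: batch Σ − ignition loss = 250.0 g (the Σ of target masses is 250.0 g; stated basis 250.0 g — gaps are rounding artifacts).
Summing the batch: Σ batch = 278.9 g; LOI removed, Σ of batch·LOI: 28.93 g; as yield: glass ÷ batch → 89.63%.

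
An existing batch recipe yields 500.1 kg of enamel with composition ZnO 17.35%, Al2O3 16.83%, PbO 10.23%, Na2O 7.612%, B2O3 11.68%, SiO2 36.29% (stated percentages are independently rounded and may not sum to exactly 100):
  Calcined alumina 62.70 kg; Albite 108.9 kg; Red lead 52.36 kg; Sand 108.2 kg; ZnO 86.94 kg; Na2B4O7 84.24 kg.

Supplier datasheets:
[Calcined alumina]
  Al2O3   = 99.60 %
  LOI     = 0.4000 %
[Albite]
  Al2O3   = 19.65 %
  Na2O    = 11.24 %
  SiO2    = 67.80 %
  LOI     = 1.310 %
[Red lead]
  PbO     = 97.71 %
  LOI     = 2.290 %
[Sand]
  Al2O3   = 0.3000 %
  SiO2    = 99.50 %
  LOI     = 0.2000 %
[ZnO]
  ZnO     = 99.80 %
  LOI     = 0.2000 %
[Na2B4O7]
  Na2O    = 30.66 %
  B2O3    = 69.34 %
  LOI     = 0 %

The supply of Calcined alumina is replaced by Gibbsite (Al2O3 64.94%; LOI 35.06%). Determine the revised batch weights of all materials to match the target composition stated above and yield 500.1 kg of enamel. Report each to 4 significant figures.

Revised batch per 500.1 kg enamel:
  Gibbsite: 96.16 kg
  Albite: 108.9 kg
  Red lead: 52.36 kg
  Sand: 108.2 kg
  ZnO: 86.94 kg
  Na2B4O7: 84.24 kg
Total batch = 536.8 kg; LOI loss = 36.73 kg

Working values are displayed rounded off to 4 significant figures within the worked lines. All arithmetic maintains full float precision through every step. A single rounding completes each reported result; the derived quantities, which include the yield, totals, six oxide percentages, net glass mass, ignition loss, are computed in full float precision, precisely as stated by either problem or answer, from the batch weights on 500.1 kg of glass.
Per-oxide target masses for 500.1 kg enamel:
  ZnO: 17.35% × 500.1 = 86.77 kg
  Al2O3: 16.83% × 500.1 = 84.17 kg
  PbO: 10.23% × 500.1 = 51.16 kg
  Na2O: 7.612% × 500.1 = 38.07 kg
  B2O3: 11.68% × 500.1 = 58.41 kg
  SiO2: 36.29% × 500.1 = 181.5 kg
Oxide-by-oxide audit using the reported weights, under the basis named above (target by target, the sums agree given rounding of the digits):
  ZnO: 86.94·0.9980 = 86.77 kg (target 86.77 kg)
  Al2O3: 96.16·0.6494 + 108.9·0.1965 + 108.2·0.003000 = 84.17 kg (target 84.17 kg)
  PbO: 52.36·0.9771 = 51.16 kg (target 51.16 kg)
  Na2O: 108.9·0.1124 + 84.24·0.3066 = 38.07 kg (target 38.07 kg)
  B2O3: 84.24·0.6934 = 58.41 kg (target 58.41 kg)
  SiO2: 108.9·0.6780 + 108.2·0.9950 = 181.5 kg (target 181.5 kg)
Mass balance on the glass: whole batch net of LOI = 500.1 kg (targets for the oxides total 500.1 kg; against the stated basis, 500.1 kg — deltas are rounding alone).
Batch grand total — Σ batch = 536.8 kg; the LOI term Σ batch·LOI equals 36.73 kg; yield: glass divided by total = 93.16%.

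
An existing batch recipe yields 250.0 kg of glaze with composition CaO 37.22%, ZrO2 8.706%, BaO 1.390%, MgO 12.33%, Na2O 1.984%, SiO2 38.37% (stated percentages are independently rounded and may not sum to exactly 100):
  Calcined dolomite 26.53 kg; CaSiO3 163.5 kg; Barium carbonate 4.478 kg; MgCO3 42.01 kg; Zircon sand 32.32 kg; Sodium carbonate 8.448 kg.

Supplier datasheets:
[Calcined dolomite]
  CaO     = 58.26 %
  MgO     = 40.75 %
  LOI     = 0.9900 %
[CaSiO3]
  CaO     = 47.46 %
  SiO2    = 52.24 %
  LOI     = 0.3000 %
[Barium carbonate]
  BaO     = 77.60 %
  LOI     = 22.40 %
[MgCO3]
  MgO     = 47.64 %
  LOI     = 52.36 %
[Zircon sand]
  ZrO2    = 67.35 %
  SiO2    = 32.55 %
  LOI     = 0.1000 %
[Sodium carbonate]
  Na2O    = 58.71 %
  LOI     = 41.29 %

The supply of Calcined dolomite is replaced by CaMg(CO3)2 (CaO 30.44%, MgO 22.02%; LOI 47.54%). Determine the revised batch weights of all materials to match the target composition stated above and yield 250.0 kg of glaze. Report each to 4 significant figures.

Revised batch per 250.0 kg glaze:
  CaMg(CO3)2: 50.78 kg
  CaSiO3: 163.5 kg
  Barium carbonate: 4.478 kg
  MgCO3: 41.23 kg
  Zircon sand: 32.32 kg
  Sodium carbonate: 8.448 kg
Total batch = 300.8 kg; LOI loss = 50.74 kg

Values along the way are printed (rounded to 4 significant figures) as written; all internal work runs at exact precision from start to finish; each reported value is rounded only once — derived quantities, including ignition loss, yield, glass mass, the six compositions, the totals, are recomputed using the weight values on 250.0 kg of glass in full float precision as given in either problem or answer.
Target masses of each oxide per 250.0 kg glaze:
  CaO: 37.22% × 250.0 = 93.05 kg
  ZrO2: 8.706% × 250.0 = 21.76 kg
  BaO: 1.390% × 250.0 = 3.475 kg
  MgO: 12.33% × 250.0 = 30.82 kg
  Na2O: 1.984% × 250.0 = 4.960 kg
  SiO2: 38.37% × 250.0 = 95.92 kg
Checking each oxide sum applying the batch weights above, relative to the basis at hand (sums match the target masses inside rounding margins):
  CaO: 50.78·0.3044 + 163.5·0.4746 = 93.05 kg (target 93.05 kg)
  ZrO2: 32.32·0.6735 = 21.77 kg (target 21.76 kg)
  BaO: 4.478·0.7760 = 3.475 kg (target 3.475 kg)
  MgO: 50.78·0.2202 + 41.23·0.4764 = 30.82 kg (target 30.82 kg)
  Na2O: 8.448·0.5871 = 4.960 kg (target 4.960 kg)
  SiO2: 163.5·0.5224 + 32.32·0.3255 = 95.93 kg (target 95.92 kg)
Glass-mass bookkeeping: total batch − LOI = 250.0 kg (per-oxide target masses sum to 250.0 kg; against the stated basis, 250.0 kg — a pure rounding effect).
Total batch = Σ batch = 300.8 kg; Σ batch·LOI gives LOI loss = 50.74 kg; the yield ratio, glass ÷ batch: 83.13%.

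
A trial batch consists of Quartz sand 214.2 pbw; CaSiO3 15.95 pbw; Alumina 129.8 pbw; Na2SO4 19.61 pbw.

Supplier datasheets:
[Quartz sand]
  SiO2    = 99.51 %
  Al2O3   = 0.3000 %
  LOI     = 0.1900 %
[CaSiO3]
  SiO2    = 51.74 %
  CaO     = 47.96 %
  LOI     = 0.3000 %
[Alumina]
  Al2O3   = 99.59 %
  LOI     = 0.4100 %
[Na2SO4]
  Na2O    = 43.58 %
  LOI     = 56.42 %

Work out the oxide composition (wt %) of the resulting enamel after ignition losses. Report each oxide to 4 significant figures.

Glass mass = 367.5 pbw (batch 379.6 − LOI 12.05).
Composition: SiO2 60.24%, CaO 2.081%, Al2O3 35.35%, Na2O 2.325%

All internal work maintains exact precision all the way through — intermediates are printed rounded to 4 significant figures as written. Every reported figure undergoes a single rounding — derived quantities are carried in full float precision (the yield, net glass mass, totals, LOI, four oxide percentages) from the batch weights per 367.5 pbw of glass precisely as stated by the question or the answer.
Oxide masses out of the charge:
  SiO2: 214.2·0.9951 + 15.95·0.5174 = 221.4 pbw
  CaO: 15.95·0.4796 = 7.650 pbw
  Al2O3: 214.2·0.003000 + 129.8·0.9959 = 129.9 pbw
  Na2O: 19.61·0.4358 = 8.546 pbw
LOI: 214.2·0.001900 + 15.95·0.003000 + 129.8·0.004100 + 19.61·0.5642 = 12.05 pbw
Resulting glass, batch − LOI: 379.6 − 12.05 = 367.5 pbw (equal to the oxide-mass sum)
wt % = 100 × oxide mass / glass mass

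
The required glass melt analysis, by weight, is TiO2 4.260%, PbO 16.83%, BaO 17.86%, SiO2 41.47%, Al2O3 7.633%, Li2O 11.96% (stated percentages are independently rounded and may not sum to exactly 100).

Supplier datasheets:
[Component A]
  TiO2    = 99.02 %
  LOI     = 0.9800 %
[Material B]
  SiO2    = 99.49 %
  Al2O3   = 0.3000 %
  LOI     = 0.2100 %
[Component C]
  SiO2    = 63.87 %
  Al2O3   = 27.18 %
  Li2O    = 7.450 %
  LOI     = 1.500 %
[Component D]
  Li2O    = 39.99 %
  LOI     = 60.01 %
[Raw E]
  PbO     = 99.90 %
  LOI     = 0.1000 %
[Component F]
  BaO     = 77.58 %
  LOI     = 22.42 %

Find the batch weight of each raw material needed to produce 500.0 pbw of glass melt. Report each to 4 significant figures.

Batch per 500.0 pbw glass melt:
  Component A: 21.51 pbw
  Material B: 119.1 pbw
  Component C: 139.1 pbw
  Component D: 123.6 pbw
  Raw E: 84.23 pbw
  Component F: 115.1 pbw
Total batch = 602.6 pbw; LOI loss = 102.6 pbw; yield = 82.97%

Intermediates are printed, rounded to 4 significant figures, across the worked steps — every computation runs at full float precision end to end; a single rounding yields every reported result — the derived quantities (LOI, six oxide percentages, the totals, glass mass, the yield) are rebuilt starting from the weights at 500.0 pbw of glass at exact precision exactly as printed in question or answer.
Per-oxide target masses for 500.0 pbw glass melt:
  TiO2: 4.260% × 500.0 = 21.30 pbw
  PbO: 16.83% × 500.0 = 84.15 pbw
  BaO: 17.86% × 500.0 = 89.30 pbw
  SiO2: 41.47% × 500.0 = 207.4 pbw
  Al2O3: 7.633% × 500.0 = 38.16 pbw
  Li2O: 11.96% × 500.0 = 59.80 pbw
Oxide-by-oxide audit on the weights just shown, under the basis named above (sum by sum, the targets are met net of answer rounding effects):
  TiO2: 21.51·0.9902 = 21.30 pbw (target 21.30 pbw)
  PbO: 84.23·0.9990 = 84.15 pbw (target 84.15 pbw)
  BaO: 115.1·0.7758 = 89.29 pbw (target 89.30 pbw)
  SiO2: 119.1·0.9949 + 139.1·0.6387 = 207.3 pbw (target 207.4 pbw)
  Al2O3: 119.1·0.003000 + 139.1·0.2718 = 38.16 pbw (target 38.16 pbw)
  Li2O: 139.1·0.07450 + 123.6·0.3999 = 59.79 pbw (target 59.80 pbw)
Glass-mass bookkeeping: whole batch net of LOI = 500.0 pbw (targets for the oxides total 500.1 pbw; basis as stated: 500.0 pbw — rounding explains the deltas).
Whole-batch sum: Σ batch = 602.6 pbw; LOI loss = Σ batch·LOI = 102.6 pbw; as yield: glass ÷ batch → 82.97%.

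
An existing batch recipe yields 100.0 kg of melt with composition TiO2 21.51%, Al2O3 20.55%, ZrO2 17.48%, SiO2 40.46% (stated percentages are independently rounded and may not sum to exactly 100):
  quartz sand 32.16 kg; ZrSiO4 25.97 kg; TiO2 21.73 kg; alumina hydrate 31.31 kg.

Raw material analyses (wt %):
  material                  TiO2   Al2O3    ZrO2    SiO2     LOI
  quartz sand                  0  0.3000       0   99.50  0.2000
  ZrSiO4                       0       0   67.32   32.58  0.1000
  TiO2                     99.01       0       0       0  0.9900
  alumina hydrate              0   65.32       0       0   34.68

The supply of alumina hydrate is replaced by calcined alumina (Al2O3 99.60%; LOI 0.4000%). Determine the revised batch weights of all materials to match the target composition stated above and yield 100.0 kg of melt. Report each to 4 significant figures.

All internal work carries full precision at every stage — the intermediate values are displayed (rounded to 4 significant digits) as written — a single rounding yields every reported number; all derived quantities (the four compositions, net glass mass, LOI, the yield, totals) are recomputed starting from the weights at 100.0 kg of glass at full float precision exactly as shown in question or answer.
Per-oxide target masses for 100.0 kg melt:
  TiO2: 21.51% × 100.0 = 21.51 kg
  Al2O3: 20.55% × 100.0 = 20.55 kg
  ZrO2: 17.48% × 100.0 = 17.48 kg
  SiO2: 40.46% × 100.0 = 40.46 kg
Oxide-by-oxide audit given the weights on record, relative to the basis at hand (target by target, the sums agree once rounding is allowed for):
  TiO2: 21.73·0.9901 = 21.51 kg (target 21.51 kg)
  Al2O3: 32.16·0.003000 + 20.54·0.9960 = 20.55 kg (target 20.55 kg)
  ZrO2: 25.97·0.6732 = 17.48 kg (target 17.48 kg)
  SiO2: 32.16·0.9950 + 25.97·0.3258 = 40.46 kg (target 40.46 kg)
The glass-mass cross-check: batch Σ − ignition loss = 100.0 kg (per-oxide target masses sum to 100.0 kg; the stated basis being 100.0 kg — gaps are rounding artifacts).
Adding the batch up: Σ batch = 100.4 kg; ignition loss, Σ(batch × LOI) = 0.3876 kg; the yield ratio, glass ÷ batch: 99.61%.

Revised batch per 100.0 kg melt:
  quartz sand: 32.16 kg
  ZrSiO4: 25.97 kg
  TiO2: 21.73 kg
  calcined alumina: 20.54 kg
Total batch = 100.4 kg; LOI loss = 0.3876 kg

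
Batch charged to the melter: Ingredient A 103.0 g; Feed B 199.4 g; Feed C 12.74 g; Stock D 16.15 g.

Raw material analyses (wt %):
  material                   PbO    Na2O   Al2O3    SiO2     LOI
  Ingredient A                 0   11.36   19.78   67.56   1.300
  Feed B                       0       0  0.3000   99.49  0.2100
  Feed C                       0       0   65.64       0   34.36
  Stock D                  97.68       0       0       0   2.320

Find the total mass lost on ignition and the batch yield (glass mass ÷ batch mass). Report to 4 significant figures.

Intermediates are printed rounded to four significant figures when written out; every computation maintains exact precision through every step — a single rounding produces each reported number. The derived quantities, which include the yield, net glass mass, ignition loss, totals, four oxide percentages, are recomputed at exact precision, exactly as printed in either problem or answer, from the weighed amounts for 324.8 g of glass.
Material-by-material LOI:
  Ingredient A: 103.0 × 0.01300 = 1.339 g
  Feed B: 199.4 × 0.002100 = 0.4187 g
  Feed C: 12.74 × 0.3436 = 4.377 g
  Stock D: 16.15 × 0.02320 = 0.3747 g
Total LOI = 6.510 g
Glass = batch − LOI = 331.3 − 6.510 = 324.8 g

LOI loss = 6.510 g; glass = 324.8 g; yield = 98.03%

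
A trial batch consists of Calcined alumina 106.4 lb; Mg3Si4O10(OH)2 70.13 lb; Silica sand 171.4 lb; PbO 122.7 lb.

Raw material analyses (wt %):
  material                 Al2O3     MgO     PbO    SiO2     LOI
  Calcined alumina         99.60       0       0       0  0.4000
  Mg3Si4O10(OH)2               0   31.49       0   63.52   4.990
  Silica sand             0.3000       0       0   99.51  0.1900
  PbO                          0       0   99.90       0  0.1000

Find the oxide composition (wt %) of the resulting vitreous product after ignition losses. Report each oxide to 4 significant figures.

Glass mass = 466.3 lb (batch 470.6 − LOI 4.373).
Composition: Al2O3 22.84%, MgO 4.736%, PbO 26.29%, SiO2 46.13%

Rounding to four significant digits governs each in-between result as printed — all internal work runs at full float precision at each step — every reported number includes exactly one rounding. All derived quantities, including LOI, four oxide percentages, the yield, net glass mass, totals, are re-derived starting from the weights per 466.3 lb of glass in full precision, as quoted within question or answer.
Per-oxide mass from batch:
  Al2O3: 106.4·0.9960 + 171.4·0.003000 = 106.5 lb
  MgO: 70.13·0.3149 = 22.08 lb
  PbO: 122.7·0.9990 = 122.6 lb
  SiO2: 70.13·0.6352 + 171.4·0.9951 = 215.1 lb
LOI: 106.4·0.004000 + 70.13·0.04990 + 171.4·0.001900 + 122.7·0.001000 = 4.373 lb
Net of LOI, the glass mass = 470.6 − 4.373 = 466.3 lb (consistent with Σ oxide mass)
wt % = oxide mass / glass mass × 100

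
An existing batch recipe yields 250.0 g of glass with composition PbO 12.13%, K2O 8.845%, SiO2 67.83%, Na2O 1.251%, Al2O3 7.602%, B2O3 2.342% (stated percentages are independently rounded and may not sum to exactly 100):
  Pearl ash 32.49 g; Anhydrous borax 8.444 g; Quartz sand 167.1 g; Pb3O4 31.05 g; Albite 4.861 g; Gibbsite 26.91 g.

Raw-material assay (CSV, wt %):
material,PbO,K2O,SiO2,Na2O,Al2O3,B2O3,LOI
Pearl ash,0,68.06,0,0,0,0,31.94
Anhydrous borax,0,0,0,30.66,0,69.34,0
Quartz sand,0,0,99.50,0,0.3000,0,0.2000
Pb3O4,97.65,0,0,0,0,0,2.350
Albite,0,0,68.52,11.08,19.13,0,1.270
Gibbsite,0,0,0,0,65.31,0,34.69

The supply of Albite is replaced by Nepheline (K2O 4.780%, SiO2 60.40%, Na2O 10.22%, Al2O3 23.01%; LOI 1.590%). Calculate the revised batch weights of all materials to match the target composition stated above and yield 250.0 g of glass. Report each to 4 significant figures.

Revised batch per 250.0 g glass:
  Pearl ash: 32.12 g
  Anhydrous borax: 8.444 g
  Quartz sand: 167.2 g
  Pb3O4: 31.05 g
  Nepheline: 5.270 g
  Gibbsite: 26.47 g
Total batch = 270.6 g; LOI loss = 20.59 g

Values along the way are printed, rounded to 4 significant digits, within the worked lines; the whole derivation maintains exact precision end to end; each reported figure is rounded a single time. The derived quantities (six oxide percentages, glass mass, the yield, LOI, totals) are carried starting from the weights on 250.0 g of glass in exact precision, as set out in the problem or the answer.
Oxide-by-oxide targets in 250.0 g glass:
  PbO: 12.13% × 250.0 = 30.32 g
  K2O: 8.845% × 250.0 = 22.11 g
  SiO2: 67.83% × 250.0 = 169.6 g
  Na2O: 1.251% × 250.0 = 3.128 g
  Al2O3: 7.602% × 250.0 = 19.00 g
  B2O3: 2.342% × 250.0 = 5.855 g
Oxide-by-oxide audit working from each reported weight, per the basis as stated (delivered sums recover each target given rounding of the digits):
  PbO: 31.05·0.9765 = 30.32 g (target 30.32 g)
  K2O: 32.12·0.6806 + 5.270·0.04780 = 22.11 g (target 22.11 g)
  SiO2: 167.2·0.9950 + 5.270·0.6040 = 169.5 g (target 169.6 g)
  Na2O: 8.444·0.3066 + 5.270·0.1022 = 3.128 g (target 3.128 g)
  Al2O3: 167.2·0.003000 + 5.270·0.2301 + 26.47·0.6531 = 19.00 g (target 19.00 g)
  B2O3: 8.444·0.6934 = 5.855 g (target 5.855 g)
Consistency of the glass mass: whole batch net of LOI = 250.0 g (the targets, summed, come to 250.0 g; basis as stated: 250.0 g — any gap is answer rounding).
Summing the batch: Σ batch = 270.6 g; loss to ignition Σ batch·LOI = 20.59 g; glass ÷ batch gives a yield of 92.39%.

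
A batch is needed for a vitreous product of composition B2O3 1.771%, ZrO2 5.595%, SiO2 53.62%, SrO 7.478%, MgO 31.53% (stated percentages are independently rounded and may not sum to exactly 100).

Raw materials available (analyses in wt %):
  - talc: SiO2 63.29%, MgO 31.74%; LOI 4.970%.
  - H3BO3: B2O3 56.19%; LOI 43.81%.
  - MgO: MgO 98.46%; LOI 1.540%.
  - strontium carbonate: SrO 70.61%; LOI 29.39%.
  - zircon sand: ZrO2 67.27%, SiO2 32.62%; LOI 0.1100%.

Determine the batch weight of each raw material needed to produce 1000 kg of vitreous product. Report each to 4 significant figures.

Batch per 1000 kg vitreous product:
  talc: 804.3 kg
  H3BO3: 31.52 kg
  MgO: 60.94 kg
  strontium carbonate: 105.9 kg
  zircon sand: 83.17 kg
Total batch = 1086 kg; LOI loss = 85.94 kg; yield = 92.09%

Mid-chain values are shown with 4-significant-digit rounding on the page — each numeric step maintains exact precision end to end; each reported figure undergoes a single rounding. The derived quantities (LOI, glass mass, five oxide percentages, the totals, the yield) are recomputed from the batch weights for 1000 kg of glass in full precision, as set out in the problem or the answer.
Oxide-by-oxide targets in 1000 kg vitreous product:
  B2O3: 1.771% × 1000 = 17.71 kg
  ZrO2: 5.595% × 1000 = 55.95 kg
  SiO2: 53.62% × 1000 = 536.2 kg
  SrO: 7.478% × 1000 = 74.78 kg
  MgO: 31.53% × 1000 = 315.3 kg
Mass-balance tally per oxide on the weights just shown, against the basis in use (every target is met by its sum once rounding is allowed for):
  B2O3: 31.52·0.5619 = 17.71 kg (target 17.71 kg)
  ZrO2: 83.17·0.6727 = 55.95 kg (target 55.95 kg)
  SiO2: 804.3·0.6329 + 83.17·0.3262 = 536.2 kg (target 536.2 kg)
  SrO: 105.9·0.7061 = 74.78 kg (target 74.78 kg)
  MgO: 804.3·0.3174 + 60.94·0.9846 = 315.3 kg (target 315.3 kg)
Consistency of the glass mass: batch Σ − ignition loss = 999.9 kg (the targets, summed, come to 999.9 kg; against the stated basis, 1000 kg — gaps are rounding artifacts).
Total batch = Σ batch = 1086 kg; Σ batch·LOI gives LOI loss = 85.94 kg; as yield: glass ÷ batch → 92.09%.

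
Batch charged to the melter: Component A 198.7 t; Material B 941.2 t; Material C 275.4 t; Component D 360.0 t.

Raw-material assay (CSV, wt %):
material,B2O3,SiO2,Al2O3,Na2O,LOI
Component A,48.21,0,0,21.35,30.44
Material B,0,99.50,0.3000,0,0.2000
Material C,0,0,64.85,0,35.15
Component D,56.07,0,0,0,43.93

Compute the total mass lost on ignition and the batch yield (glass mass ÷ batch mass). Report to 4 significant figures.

LOI loss = 317.3 t; glass = 1458 t; yield = 82.13%

Each numeric step runs at full precision at every stage; the intermediate values are shown, with 4-significant-figure rounding, across the worked steps — each reported value receives exactly one rounding; derived quantities, including the totals, net glass mass, yield, LOI, the four compositions, are re-derived from the weighed amounts per 1458 t of glass at full float precision, exactly as shown in question or answer.
Each material's LOI contribution:
  Component A: 198.7 × 0.3044 = 60.48 t
  Material B: 941.2 × 0.002000 = 1.882 t
  Material C: 275.4 × 0.3515 = 96.80 t
  Component D: 360.0 × 0.4393 = 158.1 t
Total LOI = 317.3 t
Glass = batch − LOI = 1775 − 317.3 = 1458 t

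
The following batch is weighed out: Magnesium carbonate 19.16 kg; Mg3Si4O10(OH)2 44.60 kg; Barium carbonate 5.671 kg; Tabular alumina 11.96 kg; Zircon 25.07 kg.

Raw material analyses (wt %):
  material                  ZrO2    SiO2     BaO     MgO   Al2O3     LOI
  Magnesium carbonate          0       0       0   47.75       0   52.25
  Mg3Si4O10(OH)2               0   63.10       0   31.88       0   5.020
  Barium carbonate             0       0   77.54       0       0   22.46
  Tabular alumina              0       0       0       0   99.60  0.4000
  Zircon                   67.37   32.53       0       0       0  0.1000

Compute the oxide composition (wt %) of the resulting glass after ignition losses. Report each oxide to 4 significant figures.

Full float precision is carried end to end — values along the way appear rounded off to 4 significant figures in the working. Each reported value undergoes a single rounding — derived quantities, including the totals, net glass mass, the yield, ignition loss, the five compositions, are re-derived using the weight values at 92.86 kg of glass at full float precision precisely as stated by the problem or the answer.
Per-oxide mass from batch:
  ZrO2: 25.07·0.6737 = 16.89 kg
  SiO2: 44.60·0.6310 + 25.07·0.3253 = 36.30 kg
  BaO: 5.671·0.7754 = 4.397 kg
  MgO: 19.16·0.4775 + 44.60·0.3188 = 23.37 kg
  Al2O3: 11.96·0.9960 = 11.91 kg
LOI: 19.16·0.5225 + 44.60·0.05020 + 5.671·0.2246 + 11.96·0.004000 + 25.07·0.001000 = 13.60 kg
Net of LOI, the glass mass = 106.5 − 13.60 = 92.86 kg (consistent with Σ oxide mass)
wt % = oxide mass / glass mass × 100

Glass mass = 92.86 kg (batch 106.5 − LOI 13.60).
Composition: ZrO2 18.19%, SiO2 39.09%, BaO 4.735%, MgO 25.16%, Al2O3 12.83%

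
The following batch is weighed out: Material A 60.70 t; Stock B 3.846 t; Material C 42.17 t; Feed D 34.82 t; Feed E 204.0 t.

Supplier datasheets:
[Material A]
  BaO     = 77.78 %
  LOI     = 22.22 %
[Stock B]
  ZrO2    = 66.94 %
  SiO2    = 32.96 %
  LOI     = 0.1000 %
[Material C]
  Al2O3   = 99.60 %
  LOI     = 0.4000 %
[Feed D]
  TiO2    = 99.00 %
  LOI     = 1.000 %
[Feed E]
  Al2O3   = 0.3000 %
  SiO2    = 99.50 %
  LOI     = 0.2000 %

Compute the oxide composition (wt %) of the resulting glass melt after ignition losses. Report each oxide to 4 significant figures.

Glass mass = 331.1 t (batch 345.5 − LOI 14.42).
Composition: Al2O3 12.87%, TiO2 10.41%, ZrO2 0.7775%, BaO 14.26%, SiO2 61.68%

In-progress results appear rounded off to 4 significant digits as written. The working math maintains full float precision through the solve — every reported result undergoes a single rounding. The derived quantities (five oxide percentages, yield, totals, glass mass, LOI) are carried in exact precision starting from the weights per 331.1 t of glass, as given in the problem or answer text.
Oxide-by-oxide delivered mass:
  Al2O3: 42.17·0.9960 + 204.0·0.003000 = 42.61 t
  TiO2: 34.82·0.9900 = 34.47 t
  ZrO2: 3.846·0.6694 = 2.575 t
  BaO: 60.70·0.7778 = 47.21 t
  SiO2: 3.846·0.3296 + 204.0·0.9950 = 204.2 t
LOI: 60.70·0.2222 + 3.846·0.001000 + 42.17·0.004000 + 34.82·0.01000 + 204.0·0.002000 = 14.42 t
Resulting glass, batch − LOI: 345.5 − 14.42 = 331.1 t (equal to the oxide-mass sum)
each oxide over glass, ×100, is wt %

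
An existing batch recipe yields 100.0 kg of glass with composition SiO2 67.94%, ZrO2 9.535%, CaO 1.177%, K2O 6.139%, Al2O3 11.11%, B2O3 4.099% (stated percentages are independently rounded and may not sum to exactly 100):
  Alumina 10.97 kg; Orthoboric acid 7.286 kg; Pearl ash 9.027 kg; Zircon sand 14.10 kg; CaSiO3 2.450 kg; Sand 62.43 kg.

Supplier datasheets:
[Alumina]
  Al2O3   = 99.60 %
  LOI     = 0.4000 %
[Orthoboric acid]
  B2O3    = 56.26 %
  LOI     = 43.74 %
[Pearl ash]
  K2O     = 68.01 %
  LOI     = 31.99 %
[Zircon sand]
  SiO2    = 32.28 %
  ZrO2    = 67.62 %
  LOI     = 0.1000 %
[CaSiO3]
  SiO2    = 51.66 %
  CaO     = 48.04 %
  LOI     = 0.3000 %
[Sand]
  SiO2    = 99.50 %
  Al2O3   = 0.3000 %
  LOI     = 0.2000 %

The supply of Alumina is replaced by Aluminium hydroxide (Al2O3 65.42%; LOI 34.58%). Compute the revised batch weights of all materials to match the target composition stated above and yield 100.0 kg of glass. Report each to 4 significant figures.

Revised batch per 100.0 kg glass:
  Aluminium hydroxide: 16.70 kg
  Orthoboric acid: 7.286 kg
  Pearl ash: 9.027 kg
  Zircon sand: 14.10 kg
  CaSiO3: 2.450 kg
  Sand: 62.43 kg
Total batch = 112.0 kg; LOI loss = 12.00 kg

The working math holds full float precision through every step; the intermediate values appear rounded to 4 significant digits when written out. Every reported value sees exactly one rounding; the derived quantities (net glass mass, totals, LOI, the yield, the six compositions) are carried from the weighed amounts at 100.0 kg of glass at exact precision as written in problem or answer.
Target oxide masses per 100.0 kg glass:
  SiO2: 67.94% × 100.0 = 67.94 kg
  ZrO2: 9.535% × 100.0 = 9.535 kg
  CaO: 1.177% × 100.0 = 1.177 kg
  K2O: 6.139% × 100.0 = 6.139 kg
  Al2O3: 11.11% × 100.0 = 11.11 kg
  B2O3: 4.099% × 100.0 = 4.099 kg
Sums-versus-targets review from the weights as reported, relative to the basis at hand (oxide sums agree with the targets within answer rounding):
  SiO2: 14.10·0.3228 + 2.450·0.5166 + 62.43·0.9950 = 67.94 kg (target 67.94 kg)
  ZrO2: 14.10·0.6762 = 9.534 kg (target 9.535 kg)
  CaO: 2.450·0.4804 = 1.177 kg (target 1.177 kg)
  K2O: 9.027·0.6801 = 6.139 kg (target 6.139 kg)
  Al2O3: 16.70·0.6542 + 62.43·0.003000 = 11.11 kg (target 11.11 kg)
  B2O3: 7.286·0.5626 = 4.099 kg (target 4.099 kg)
Consistency of the glass mass: Σ batch − LOI loss = 100.0 kg (summing oxide targets gives 100.0 kg; the stated basis being 100.0 kg — a pure rounding effect).
Adding the batch up: Σ batch = 112.0 kg; LOI loss = Σ batch·LOI = 12.00 kg; yield: glass divided by total = 89.29%.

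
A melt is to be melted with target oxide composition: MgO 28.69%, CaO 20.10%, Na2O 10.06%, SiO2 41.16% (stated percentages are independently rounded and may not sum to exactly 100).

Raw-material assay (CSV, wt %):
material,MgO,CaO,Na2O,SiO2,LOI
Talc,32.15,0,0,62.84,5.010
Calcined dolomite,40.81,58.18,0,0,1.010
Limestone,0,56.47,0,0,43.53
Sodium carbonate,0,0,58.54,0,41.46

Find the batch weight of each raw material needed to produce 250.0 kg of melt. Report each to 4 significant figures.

The working math runs at full precision at each step; mid-chain values are shown (rounded to four significant figures) as written — a single rounding completes every reported figure — derived quantities, including ignition loss, the totals, four oxide percentages, the yield, net glass mass, are re-derived from the weighed amounts per 250.0 kg of glass at full float precision, as quoted within the question or the answer.
Target oxide masses per 250.0 kg melt:
  MgO: 28.69% × 250.0 = 71.72 kg
  CaO: 20.10% × 250.0 = 50.25 kg
  Na2O: 10.06% × 250.0 = 25.15 kg
  SiO2: 41.16% × 250.0 = 102.9 kg
A balance pass over the oxides, per the reported batch figures, versus the basis set out (sums match the target masses given rounding of the digits):
  MgO: 163.7·0.3215 + 46.75·0.4081 = 71.71 kg (target 71.72 kg)
  CaO: 46.75·0.5818 + 40.82·0.5647 = 50.25 kg (target 50.25 kg)
  Na2O: 42.96·0.5854 = 25.15 kg (target 25.15 kg)
  SiO2: 163.7·0.6284 = 102.9 kg (target 102.9 kg)
Glass-mass bookkeeping: total batch − LOI = 250.0 kg (targets for the oxides total 250.0 kg; versus the stated basis of 250.0 kg — deltas are rounding alone).
Batch total: Σ batch = 294.2 kg; LOI loss = Σ batch·LOI = 44.25 kg; yield, glass over the total, = 84.96%.

Batch per 250.0 kg melt:
  Talc: 163.7 kg
  Calcined dolomite: 46.75 kg
  Limestone: 40.82 kg
  Sodium carbonate: 42.96 kg
Total batch = 294.2 kg; LOI loss = 44.25 kg; yield = 84.96%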